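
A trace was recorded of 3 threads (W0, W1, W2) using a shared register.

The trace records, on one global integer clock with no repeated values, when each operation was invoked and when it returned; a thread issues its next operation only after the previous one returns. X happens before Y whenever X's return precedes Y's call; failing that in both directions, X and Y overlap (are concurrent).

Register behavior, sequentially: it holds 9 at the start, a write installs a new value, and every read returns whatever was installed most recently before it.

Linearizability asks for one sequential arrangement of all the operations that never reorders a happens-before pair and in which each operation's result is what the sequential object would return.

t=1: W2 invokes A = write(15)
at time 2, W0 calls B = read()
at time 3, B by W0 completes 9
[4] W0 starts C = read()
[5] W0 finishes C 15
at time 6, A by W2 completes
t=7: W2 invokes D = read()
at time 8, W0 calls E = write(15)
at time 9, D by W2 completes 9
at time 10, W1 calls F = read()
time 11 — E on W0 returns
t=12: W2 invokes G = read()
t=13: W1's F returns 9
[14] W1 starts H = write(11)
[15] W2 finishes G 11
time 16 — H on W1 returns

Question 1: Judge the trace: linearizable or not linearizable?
cut after 8 events: linearizable; cut after 9 events (D responds, time 9): not linearizable
every one of the 3 real-time-consistent orders over 4 completed register ops fails the sequential spec
completion choices over the 1 pending operation (E) were checked; none helps
sample order A, B, C, D (pending dropped) stalls at step 2 — B read() → 9 has no legal effect
sample order B, A, C, D (pending dropped) stalls at step 4 — D read() → 9 has no legal effect

not linearizable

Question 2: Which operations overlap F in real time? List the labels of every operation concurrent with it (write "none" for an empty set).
concurrent with F ([10,13]): every op whose interval crosses 10..13
A [1,6]: before
B [2,3]: before
C [4,5]: before
D [7,9]: before
E [8,11]: concurrent
G [12,15]: concurrent
H [14,16]: after

E, G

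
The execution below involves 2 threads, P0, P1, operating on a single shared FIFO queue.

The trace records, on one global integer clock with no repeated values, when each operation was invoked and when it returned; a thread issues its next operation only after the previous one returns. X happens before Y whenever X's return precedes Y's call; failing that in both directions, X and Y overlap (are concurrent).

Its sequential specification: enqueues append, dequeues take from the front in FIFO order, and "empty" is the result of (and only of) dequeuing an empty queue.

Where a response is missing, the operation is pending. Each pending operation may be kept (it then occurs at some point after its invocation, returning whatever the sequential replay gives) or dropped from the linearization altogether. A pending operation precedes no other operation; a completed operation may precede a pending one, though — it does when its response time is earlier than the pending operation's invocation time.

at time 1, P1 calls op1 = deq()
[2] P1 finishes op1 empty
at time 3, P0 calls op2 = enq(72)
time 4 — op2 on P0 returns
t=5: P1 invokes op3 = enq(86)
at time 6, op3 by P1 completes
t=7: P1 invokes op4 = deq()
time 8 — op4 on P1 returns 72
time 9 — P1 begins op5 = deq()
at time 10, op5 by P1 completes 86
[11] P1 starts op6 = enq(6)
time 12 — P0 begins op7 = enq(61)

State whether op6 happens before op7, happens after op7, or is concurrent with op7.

op6 spans [11,…), op7 spans [12,…)
the intervals overlap in both directions

concurrent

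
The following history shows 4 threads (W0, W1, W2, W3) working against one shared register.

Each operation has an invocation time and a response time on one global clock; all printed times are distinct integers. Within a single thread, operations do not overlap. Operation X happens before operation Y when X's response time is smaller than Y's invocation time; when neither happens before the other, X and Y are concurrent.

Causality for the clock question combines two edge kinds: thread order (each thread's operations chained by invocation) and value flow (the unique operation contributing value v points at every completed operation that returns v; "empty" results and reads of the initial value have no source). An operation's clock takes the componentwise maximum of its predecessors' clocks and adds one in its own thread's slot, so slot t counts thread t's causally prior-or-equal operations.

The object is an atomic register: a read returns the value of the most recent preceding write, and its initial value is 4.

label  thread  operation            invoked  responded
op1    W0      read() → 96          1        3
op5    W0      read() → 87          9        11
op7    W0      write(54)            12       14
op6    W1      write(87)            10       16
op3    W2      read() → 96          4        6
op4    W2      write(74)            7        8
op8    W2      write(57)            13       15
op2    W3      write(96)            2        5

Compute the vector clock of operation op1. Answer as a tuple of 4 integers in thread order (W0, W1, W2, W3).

VC(op2, invoked at 2): no causal predecessors; +1 on W3 → (0, 0, 0, 1)
VC(op6, invoked at 10): no causal predecessors; +1 on W1 → (0, 1, 0, 0)
from VC(op2)=(0, 0, 0, 1), op3 (invoked 4) maxes components and bumps W2 → (0, 0, 1, 1)
from VC(op2)=(0, 0, 0, 1), op1 (invoked 1) maxes components and bumps W0 → (1, 0, 0, 1)
from VC(op3)=(0, 0, 1, 1), op4 (invoked 7) maxes components and bumps W2 → (0, 0, 2, 1)
from VC(op4)=(0, 0, 2, 1), op8 (invoked 13) maxes components and bumps W2 → (0, 0, 3, 1)
from VC(op1)=(1, 0, 0, 1), VC(op6)=(0, 1, 0, 0), op5 (invoked 9) maxes components and bumps W0 → (2, 1, 0, 1)
from VC(op5)=(2, 1, 0, 1), op7 (invoked 12) maxes components and bumps W0 → (3, 1, 0, 1)
target: VC(op1) = (1, 0, 0, 1)

(1, 0, 0, 1)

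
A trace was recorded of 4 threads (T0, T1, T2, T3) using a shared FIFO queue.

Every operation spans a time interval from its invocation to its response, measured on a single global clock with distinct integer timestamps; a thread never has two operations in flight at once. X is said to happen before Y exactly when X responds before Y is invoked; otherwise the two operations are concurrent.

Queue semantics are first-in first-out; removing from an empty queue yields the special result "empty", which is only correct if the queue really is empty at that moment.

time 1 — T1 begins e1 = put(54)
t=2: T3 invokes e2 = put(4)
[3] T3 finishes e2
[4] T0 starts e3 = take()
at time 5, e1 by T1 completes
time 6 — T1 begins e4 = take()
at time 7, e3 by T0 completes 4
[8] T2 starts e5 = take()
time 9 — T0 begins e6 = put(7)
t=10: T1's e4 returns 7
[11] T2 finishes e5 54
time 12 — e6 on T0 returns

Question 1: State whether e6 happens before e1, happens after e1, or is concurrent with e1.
after

e6 spans [9,12], e1 spans [1,5]
resp(e1)=5 < inv(e6)=9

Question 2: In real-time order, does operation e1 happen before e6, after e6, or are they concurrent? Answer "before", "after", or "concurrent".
before

e1 spans [1,5], e6 spans [9,12]
resp(e1)=5 < inv(e6)=9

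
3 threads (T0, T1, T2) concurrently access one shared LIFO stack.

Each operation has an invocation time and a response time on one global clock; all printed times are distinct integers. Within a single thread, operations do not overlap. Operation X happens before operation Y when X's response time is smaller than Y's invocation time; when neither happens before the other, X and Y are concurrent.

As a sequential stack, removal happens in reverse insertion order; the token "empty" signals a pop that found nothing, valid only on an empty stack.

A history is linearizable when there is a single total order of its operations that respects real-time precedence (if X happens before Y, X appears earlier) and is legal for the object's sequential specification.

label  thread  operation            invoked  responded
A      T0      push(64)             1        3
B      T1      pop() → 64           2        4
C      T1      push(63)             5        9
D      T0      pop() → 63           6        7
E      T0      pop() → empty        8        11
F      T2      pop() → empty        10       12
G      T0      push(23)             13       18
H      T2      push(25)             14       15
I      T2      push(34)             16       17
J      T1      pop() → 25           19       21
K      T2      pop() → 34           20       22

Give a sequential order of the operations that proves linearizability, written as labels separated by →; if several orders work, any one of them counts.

A → B → C → D → E → F → G → H → I → K → J

step 1: A push(64) — stack <64>
step 2: B pop() → 64 — stack <>
step 3: C push(63) — stack <63>
step 4: D pop() → 63 — stack <>
step 5: E pop() → empty — stack <>
step 6: F pop() → empty — stack <>
step 7: G push(23) — stack <23>
step 8: H push(25) — stack <23,25>
step 9: I push(34) — stack <23,25,34>
step 10: K pop() → 34 — stack <23,25>
step 11: J pop() → 25 — stack <23>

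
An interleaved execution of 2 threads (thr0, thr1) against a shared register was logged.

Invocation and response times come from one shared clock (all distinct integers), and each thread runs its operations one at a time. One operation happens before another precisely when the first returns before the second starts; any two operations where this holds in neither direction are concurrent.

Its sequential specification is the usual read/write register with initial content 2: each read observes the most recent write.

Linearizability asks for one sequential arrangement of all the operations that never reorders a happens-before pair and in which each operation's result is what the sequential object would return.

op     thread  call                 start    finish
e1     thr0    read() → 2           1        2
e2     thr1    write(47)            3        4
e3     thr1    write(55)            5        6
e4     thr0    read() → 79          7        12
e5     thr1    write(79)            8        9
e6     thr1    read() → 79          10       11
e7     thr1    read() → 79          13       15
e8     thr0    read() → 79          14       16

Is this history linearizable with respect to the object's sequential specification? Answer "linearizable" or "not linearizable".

one valid linearization: e1, e2, e3, e5, e4, e6, e7, e8
after step 1 (e1 read() → 2): value 2
after step 2 (e2 write(47)): value 47
after step 3 (e3 write(55)): value 55
after step 4 (e5 write(79)): value 79
after step 5 (e4 read() → 79): value 79
after step 6 (e6 read() → 79): value 79
after step 7 (e7 read() → 79): value 79
after step 8 (e8 read() → 79): value 79

linearizable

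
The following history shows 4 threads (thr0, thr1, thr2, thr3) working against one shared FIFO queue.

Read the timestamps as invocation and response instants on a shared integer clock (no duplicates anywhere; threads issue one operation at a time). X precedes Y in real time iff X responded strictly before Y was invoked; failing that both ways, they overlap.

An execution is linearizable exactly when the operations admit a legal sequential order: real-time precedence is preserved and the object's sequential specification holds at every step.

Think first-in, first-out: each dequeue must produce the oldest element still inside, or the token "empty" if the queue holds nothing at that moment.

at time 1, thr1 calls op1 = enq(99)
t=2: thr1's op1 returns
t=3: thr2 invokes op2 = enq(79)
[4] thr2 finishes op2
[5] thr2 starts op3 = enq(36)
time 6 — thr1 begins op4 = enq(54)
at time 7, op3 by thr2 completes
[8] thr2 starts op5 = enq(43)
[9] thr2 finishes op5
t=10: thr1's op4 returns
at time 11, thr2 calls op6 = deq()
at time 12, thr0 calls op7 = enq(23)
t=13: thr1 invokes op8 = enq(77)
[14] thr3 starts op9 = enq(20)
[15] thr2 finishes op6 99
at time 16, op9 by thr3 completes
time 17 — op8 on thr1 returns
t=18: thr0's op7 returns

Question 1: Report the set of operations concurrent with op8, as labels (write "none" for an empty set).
Answer: op6, op7, op9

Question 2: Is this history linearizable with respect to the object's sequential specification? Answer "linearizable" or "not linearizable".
linearizable

witness order: op1, op2, op3, op4, op5, op6, op7, op8, op9
1. op1 enq(99), leaving queue <99>
2. op2 enq(79), leaving queue <99,79>
3. op3 enq(36), leaving queue <99,79,36>
4. op4 enq(54), leaving queue <99,79,36,54>
5. op5 enq(43), leaving queue <99,79,36,54,43>
6. op6 deq() → 99, leaving queue <79,36,54,43>
7. op7 enq(23), leaving queue <79,36,54,43,23>
8. op8 enq(77), leaving queue <79,36,54,43,23,77>
9. op9 enq(20), leaving queue <79,36,54,43,23,77,20>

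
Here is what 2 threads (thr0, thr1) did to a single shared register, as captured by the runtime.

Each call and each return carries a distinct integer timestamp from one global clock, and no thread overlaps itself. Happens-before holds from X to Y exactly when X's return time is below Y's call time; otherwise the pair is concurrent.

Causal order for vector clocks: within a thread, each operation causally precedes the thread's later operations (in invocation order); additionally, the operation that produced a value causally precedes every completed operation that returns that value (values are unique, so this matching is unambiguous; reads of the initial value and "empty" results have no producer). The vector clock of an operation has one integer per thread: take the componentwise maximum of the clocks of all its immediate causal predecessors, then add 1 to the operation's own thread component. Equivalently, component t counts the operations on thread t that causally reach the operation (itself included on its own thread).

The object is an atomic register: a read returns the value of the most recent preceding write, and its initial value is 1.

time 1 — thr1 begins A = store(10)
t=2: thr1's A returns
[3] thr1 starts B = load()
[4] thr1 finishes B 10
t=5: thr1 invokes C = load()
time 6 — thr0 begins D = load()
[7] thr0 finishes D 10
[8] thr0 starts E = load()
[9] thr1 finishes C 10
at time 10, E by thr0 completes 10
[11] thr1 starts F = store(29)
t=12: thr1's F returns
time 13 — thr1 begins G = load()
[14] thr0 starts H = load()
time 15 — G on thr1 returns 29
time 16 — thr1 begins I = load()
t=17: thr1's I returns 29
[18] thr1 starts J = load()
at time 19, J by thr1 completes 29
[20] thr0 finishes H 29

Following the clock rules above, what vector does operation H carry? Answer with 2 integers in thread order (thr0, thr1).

(3, 4)

no predecessors for A (invoked 1): thr1 increments from zero → (0, 1)
B (invocation 3): componentwise max over VC(A)=(0, 1), +1 at thr1, giving (0, 2)
D (invocation 6): componentwise max over VC(A)=(0, 1), +1 at thr0, giving (1, 1)
C (invocation 5): componentwise max over VC(A)=(0, 1), VC(B)=(0, 2), +1 at thr1, giving (0, 3)
E (invocation 8): componentwise max over VC(A)=(0, 1), VC(D)=(1, 1), +1 at thr0, giving (2, 1)
F (invocation 11): componentwise max over VC(C)=(0, 3), +1 at thr1, giving (0, 4)
G (invocation 13): componentwise max over VC(F)=(0, 4), +1 at thr1, giving (0, 5)
I (invocation 16): componentwise max over VC(F)=(0, 4), VC(G)=(0, 5), +1 at thr1, giving (0, 6)
J (invocation 18): componentwise max over VC(F)=(0, 4), VC(I)=(0, 6), +1 at thr1, giving (0, 7)
H (invocation 14): componentwise max over VC(E)=(2, 1), VC(F)=(0, 4), +1 at thr0, giving (3, 4)
target: VC(H) = (3, 4)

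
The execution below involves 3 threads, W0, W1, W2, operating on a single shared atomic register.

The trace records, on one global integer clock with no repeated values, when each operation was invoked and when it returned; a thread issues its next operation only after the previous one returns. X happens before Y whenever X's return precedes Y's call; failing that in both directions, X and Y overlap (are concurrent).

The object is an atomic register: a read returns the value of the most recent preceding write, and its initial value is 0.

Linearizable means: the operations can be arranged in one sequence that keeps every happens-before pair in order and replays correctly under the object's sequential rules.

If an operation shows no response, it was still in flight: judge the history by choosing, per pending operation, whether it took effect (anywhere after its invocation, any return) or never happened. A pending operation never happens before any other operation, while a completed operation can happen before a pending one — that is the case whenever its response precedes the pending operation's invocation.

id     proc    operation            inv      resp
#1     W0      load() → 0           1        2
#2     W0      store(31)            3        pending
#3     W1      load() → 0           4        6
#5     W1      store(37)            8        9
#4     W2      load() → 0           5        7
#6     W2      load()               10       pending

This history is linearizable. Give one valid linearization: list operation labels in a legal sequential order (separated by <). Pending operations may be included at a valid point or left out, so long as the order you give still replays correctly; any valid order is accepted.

#1 < #3 < #4 < #2 < #5

1. #1 load() → 0, leaving value 0
2. #3 load() → 0, leaving value 0
3. #4 load() → 0, leaving value 0
4. #2 store(31) (pending, included), leaving value 31
5. #5 store(37), leaving value 37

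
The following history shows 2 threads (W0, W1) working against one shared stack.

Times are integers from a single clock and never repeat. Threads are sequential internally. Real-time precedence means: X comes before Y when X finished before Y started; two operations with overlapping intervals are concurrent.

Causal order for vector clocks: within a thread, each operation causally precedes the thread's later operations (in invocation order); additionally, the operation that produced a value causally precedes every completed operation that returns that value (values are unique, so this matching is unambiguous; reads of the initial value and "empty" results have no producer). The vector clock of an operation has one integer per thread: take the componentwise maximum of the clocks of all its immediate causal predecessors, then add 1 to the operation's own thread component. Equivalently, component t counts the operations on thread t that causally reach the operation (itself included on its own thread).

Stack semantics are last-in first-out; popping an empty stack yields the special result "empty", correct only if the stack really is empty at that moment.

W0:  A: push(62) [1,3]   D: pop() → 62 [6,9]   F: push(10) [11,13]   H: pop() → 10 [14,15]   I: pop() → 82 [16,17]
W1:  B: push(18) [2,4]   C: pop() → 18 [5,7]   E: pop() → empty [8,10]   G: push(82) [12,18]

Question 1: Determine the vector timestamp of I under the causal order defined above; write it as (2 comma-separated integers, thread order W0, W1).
Answer: (5, 4)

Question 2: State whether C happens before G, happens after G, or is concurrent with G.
Answer: before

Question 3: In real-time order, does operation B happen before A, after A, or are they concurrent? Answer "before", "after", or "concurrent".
Answer: concurrent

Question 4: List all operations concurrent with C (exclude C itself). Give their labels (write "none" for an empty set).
Answer: D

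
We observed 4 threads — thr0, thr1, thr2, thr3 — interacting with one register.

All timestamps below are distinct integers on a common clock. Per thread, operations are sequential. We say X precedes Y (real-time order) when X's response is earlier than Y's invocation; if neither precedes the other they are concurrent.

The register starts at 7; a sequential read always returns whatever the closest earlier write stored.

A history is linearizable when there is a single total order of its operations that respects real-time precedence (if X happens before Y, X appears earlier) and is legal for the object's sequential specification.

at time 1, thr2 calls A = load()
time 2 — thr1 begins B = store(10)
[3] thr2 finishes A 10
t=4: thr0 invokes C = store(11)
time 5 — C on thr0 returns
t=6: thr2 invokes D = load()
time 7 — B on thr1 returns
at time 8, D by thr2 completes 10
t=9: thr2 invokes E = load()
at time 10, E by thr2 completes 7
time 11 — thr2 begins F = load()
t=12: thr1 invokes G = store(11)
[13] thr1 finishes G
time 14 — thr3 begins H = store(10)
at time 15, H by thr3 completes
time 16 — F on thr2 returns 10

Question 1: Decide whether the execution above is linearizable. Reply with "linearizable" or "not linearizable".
not linearizable

already the first 8 events (up to D's response at time 8) admit no linearization; the first 7 still do
all 4 real-time-respecting orders fail — 4 completed register operations, no legal replay
for example A, B, C, D fails at step 1: A load() → 10 is not legal there
for example A, C, B, D fails at step 1: A load() → 10 is not legal there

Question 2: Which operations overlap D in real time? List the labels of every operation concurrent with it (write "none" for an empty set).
B

concurrent with D ([6,8]): every op whose interval crosses 6..8
A [1,3]: before
B [2,7]: concurrent
C [4,5]: before
E [9,10]: after
F [11,16]: after
G [12,13]: after
H [14,15]: after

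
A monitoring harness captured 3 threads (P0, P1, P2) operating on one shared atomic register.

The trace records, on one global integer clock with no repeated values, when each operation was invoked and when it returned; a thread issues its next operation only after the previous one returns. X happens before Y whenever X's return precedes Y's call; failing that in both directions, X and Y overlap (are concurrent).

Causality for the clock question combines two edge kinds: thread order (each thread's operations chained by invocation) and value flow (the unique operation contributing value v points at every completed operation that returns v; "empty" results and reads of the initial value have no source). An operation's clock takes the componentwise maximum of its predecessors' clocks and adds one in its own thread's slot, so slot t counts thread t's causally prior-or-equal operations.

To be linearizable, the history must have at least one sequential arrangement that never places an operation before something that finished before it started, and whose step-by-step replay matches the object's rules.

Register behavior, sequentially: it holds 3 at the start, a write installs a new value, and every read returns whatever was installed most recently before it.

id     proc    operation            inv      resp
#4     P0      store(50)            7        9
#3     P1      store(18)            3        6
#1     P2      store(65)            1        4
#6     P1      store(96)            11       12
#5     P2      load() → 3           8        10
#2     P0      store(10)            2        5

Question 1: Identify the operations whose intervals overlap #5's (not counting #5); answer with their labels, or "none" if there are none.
#4

#5 spans [8,10]; an op avoiding the whole window 8..10 is ordered, any other is concurrent
#1 [1,4]: before
#2 [2,5]: before
#3 [3,6]: before
#4 [7,9]: concurrent
#6 [11,12]: after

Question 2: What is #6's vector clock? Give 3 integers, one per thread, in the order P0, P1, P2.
(0, 2, 0)

VC(#1, invoked at 1): no causal predecessors; +1 on P2 → (0, 0, 1)
VC(#3, invoked at 3): no causal predecessors; +1 on P1 → (0, 1, 0)
VC(#2, invoked at 2): no causal predecessors; +1 on P0 → (1, 0, 0)
#5 (invocation 8): componentwise max over VC(#1)=(0, 0, 1), +1 at P2, giving (0, 0, 2)
#6 (invocation 11): componentwise max over VC(#3)=(0, 1, 0), +1 at P1, giving (0, 2, 0)
#4 (invocation 7): componentwise max over VC(#2)=(1, 0, 0), +1 at P0, giving (2, 0, 0)
target: VC(#6) = (0, 2, 0)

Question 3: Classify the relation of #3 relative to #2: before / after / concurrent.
concurrent

#3 spans [3,6], #2 spans [2,5]
the intervals overlap in both directions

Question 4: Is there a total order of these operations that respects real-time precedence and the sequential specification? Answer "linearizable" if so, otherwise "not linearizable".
not linearizable

cut after 9 events: linearizable; cut after 10 events (#5 responds, time 10): not linearizable
every one of the 12 real-time-consistent orders over 5 completed atomic register ops fails the sequential spec
for example #1, #2, #3, #4, #5 fails at step 5: #5 load() → 3 is not legal there
for example #1, #2, #3, #5, #4 fails at step 4: #5 load() → 3 is not legal there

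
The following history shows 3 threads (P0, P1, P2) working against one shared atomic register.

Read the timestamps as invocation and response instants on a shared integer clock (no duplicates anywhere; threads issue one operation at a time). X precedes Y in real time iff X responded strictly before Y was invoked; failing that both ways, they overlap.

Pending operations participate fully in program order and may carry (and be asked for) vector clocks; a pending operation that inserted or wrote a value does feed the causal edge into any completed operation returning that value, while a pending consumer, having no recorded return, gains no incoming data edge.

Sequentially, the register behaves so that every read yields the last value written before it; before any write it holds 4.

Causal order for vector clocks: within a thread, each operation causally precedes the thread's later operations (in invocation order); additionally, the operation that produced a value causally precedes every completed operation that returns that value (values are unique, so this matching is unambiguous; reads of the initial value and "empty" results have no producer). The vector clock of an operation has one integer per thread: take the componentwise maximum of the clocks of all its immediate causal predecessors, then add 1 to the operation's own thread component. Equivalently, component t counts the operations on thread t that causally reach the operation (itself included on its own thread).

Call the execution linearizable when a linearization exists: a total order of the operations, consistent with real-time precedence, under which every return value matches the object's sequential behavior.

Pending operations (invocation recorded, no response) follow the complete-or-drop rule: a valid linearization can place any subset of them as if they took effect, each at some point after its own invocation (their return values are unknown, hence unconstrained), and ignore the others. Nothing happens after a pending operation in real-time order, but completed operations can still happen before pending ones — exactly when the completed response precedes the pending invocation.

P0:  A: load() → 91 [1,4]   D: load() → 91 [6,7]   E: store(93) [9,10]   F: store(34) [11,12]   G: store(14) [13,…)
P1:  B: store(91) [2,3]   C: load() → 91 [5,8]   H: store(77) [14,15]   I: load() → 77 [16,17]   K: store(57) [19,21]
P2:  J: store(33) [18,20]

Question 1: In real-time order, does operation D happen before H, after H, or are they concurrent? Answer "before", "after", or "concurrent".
before

D spans [6,7], H spans [14,15]
resp(D)=7 < inv(H)=14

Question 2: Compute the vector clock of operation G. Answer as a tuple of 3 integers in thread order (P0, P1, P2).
(5, 1, 0)

root op J, invoked 18: fresh clock plus P2's own tick → (0, 0, 1)
root op B, invoked 2: fresh clock plus P1's own tick → (0, 1, 0)
from VC(B)=(0, 1, 0), C (invoked 5) maxes components and bumps P1 → (0, 2, 0)
from VC(B)=(0, 1, 0), A (invoked 1) maxes components and bumps P0 → (1, 1, 0)
from VC(C)=(0, 2, 0), H (invoked 14) maxes components and bumps P1 → (0, 3, 0)
from VC(A)=(1, 1, 0), VC(B)=(0, 1, 0), D (invoked 6) maxes components and bumps P0 → (2, 1, 0)
from VC(H)=(0, 3, 0), I (invoked 16) maxes components and bumps P1 → (0, 4, 0)
from VC(D)=(2, 1, 0), E (invoked 9) maxes components and bumps P0 → (3, 1, 0)
from VC(I)=(0, 4, 0), K (invoked 19) maxes components and bumps P1 → (0, 5, 0)
from VC(E)=(3, 1, 0), F (invoked 11) maxes components and bumps P0 → (4, 1, 0)
from VC(F)=(4, 1, 0), G (invoked 13) maxes components and bumps P0 → (5, 1, 0)
target: VC(G) = (5, 1, 0)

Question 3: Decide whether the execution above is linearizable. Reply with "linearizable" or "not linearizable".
linearizable

a witness: B, A, C, D, E, F, G, H, I, J, K
1. B store(91), leaving value 91
2. A load() → 91, leaving value 91
3. C load() → 91, leaving value 91
4. D load() → 91, leaving value 91
5. E store(93), leaving value 93
6. F store(34), leaving value 34
7. G store(14) (pending, included), leaving value 14
8. H store(77), leaving value 77
9. I load() → 77, leaving value 77
10. J store(33), leaving value 33
11. K store(57), leaving value 57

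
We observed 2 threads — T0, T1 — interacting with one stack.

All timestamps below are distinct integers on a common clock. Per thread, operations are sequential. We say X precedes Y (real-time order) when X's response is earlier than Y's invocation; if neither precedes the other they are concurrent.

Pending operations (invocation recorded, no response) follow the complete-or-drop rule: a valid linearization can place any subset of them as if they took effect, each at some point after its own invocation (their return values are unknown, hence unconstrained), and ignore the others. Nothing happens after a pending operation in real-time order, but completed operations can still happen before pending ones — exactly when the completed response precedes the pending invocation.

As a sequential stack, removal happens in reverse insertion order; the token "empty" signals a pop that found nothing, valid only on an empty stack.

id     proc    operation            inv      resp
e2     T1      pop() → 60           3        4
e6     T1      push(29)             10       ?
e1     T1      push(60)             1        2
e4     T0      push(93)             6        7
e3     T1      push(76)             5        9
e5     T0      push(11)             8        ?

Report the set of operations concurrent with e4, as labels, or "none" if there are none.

concurrent with e4 ([6,7]): every op whose interval crosses 6..7
e1 [1,2]: before
e2 [3,4]: before
e3 [5,9]: concurrent
e5 [8,…): after
e6 [10,…): after

e3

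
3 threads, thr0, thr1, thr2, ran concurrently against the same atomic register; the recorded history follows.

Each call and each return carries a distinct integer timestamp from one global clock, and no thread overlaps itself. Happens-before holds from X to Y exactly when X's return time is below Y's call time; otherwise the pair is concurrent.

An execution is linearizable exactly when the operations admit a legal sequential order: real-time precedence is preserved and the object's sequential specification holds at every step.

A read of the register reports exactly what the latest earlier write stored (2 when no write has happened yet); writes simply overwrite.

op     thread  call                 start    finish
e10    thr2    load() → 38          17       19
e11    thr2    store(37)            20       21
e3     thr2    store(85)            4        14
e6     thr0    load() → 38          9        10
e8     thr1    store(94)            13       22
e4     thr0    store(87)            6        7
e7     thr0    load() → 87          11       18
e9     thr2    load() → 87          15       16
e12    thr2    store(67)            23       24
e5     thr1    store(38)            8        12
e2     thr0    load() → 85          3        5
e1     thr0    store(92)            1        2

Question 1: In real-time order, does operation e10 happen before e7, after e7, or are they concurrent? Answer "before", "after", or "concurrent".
e10 spans [17,19], e7 spans [11,18]
the intervals overlap in both directions

concurrent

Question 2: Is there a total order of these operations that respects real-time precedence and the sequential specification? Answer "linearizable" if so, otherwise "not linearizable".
through event 15 a valid linearization exists; event 16 (e9 responding at time 16) ends that
the 7 completed operations admit 10 real-time orders; each fails the atomic register replay
no completion choice of the 2 pending operations (e7, e8) rescues it — every subset was tried
one such order, e1, e2, e3, e4, e5, e6, e9 (pending dropped), breaks at step 2 where e2 load() → 85 is illegal
one such order, e1, e2, e3, e4, e6, e5, e9 (pending dropped), breaks at step 2 where e2 load() → 85 is illegal

not linearizable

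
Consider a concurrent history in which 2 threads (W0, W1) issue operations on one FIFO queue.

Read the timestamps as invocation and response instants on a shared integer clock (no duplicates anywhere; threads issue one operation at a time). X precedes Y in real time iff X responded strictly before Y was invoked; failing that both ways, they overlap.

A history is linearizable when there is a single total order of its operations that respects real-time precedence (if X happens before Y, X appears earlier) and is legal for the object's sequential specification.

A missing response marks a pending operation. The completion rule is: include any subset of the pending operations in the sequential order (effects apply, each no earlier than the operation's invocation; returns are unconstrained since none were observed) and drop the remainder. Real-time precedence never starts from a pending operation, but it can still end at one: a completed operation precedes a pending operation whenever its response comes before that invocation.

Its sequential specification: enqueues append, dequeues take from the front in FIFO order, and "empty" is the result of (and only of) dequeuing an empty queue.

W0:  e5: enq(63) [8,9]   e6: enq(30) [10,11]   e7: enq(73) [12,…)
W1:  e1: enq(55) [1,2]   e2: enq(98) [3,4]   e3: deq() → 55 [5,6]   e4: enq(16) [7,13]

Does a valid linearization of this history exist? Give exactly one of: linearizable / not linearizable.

linearizable

one valid linearization: e1, e2, e3, e4, e5, e6
1. e1 enq(55), leaving queue <55>
2. e2 enq(98), leaving queue <55,98>
3. e3 deq() → 55, leaving queue <98>
4. e4 enq(16), leaving queue <98,16>
5. e5 enq(63), leaving queue <98,16,63>
6. e6 enq(30), leaving queue <98,16,63,30>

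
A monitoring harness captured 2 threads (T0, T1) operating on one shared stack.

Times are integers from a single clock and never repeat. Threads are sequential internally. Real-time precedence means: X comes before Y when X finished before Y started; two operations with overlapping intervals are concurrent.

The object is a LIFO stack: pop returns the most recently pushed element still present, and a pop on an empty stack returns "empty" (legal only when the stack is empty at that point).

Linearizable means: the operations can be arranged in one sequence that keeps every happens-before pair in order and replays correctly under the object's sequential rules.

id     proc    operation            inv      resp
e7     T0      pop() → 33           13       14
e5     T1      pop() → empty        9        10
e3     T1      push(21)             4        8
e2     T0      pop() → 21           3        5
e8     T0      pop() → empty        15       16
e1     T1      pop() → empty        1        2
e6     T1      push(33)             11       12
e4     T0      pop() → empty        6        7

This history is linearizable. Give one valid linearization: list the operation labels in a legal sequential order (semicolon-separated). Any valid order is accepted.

after step 1 (e1 pop() → empty): stack <>
after step 2 (e3 push(21)): stack <21>
after step 3 (e2 pop() → 21): stack <>
after step 4 (e4 pop() → empty): stack <>
after step 5 (e5 pop() → empty): stack <>
after step 6 (e6 push(33)): stack <33>
after step 7 (e7 pop() → 33): stack <>
after step 8 (e8 pop() → empty): stack <>

e1; e3; e2; e4; e5; e6; e7; e8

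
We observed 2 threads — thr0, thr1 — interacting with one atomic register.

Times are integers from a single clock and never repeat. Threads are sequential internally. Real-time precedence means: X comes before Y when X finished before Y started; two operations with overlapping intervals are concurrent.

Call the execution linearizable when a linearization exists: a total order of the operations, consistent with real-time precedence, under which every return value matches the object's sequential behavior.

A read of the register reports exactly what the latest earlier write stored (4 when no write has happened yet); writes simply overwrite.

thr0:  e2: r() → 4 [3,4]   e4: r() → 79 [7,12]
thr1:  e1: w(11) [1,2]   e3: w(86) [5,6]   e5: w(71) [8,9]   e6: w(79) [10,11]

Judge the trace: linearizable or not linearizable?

prefix check: 1..3 passes, 1..4 fails once e2's time-4 response joins
the sole real-time-consistent order of 2 completed operations fails the atomic register replay
take e1, e2: step 2 already fails, because e2 r() → 4 cannot occur there

not linearizable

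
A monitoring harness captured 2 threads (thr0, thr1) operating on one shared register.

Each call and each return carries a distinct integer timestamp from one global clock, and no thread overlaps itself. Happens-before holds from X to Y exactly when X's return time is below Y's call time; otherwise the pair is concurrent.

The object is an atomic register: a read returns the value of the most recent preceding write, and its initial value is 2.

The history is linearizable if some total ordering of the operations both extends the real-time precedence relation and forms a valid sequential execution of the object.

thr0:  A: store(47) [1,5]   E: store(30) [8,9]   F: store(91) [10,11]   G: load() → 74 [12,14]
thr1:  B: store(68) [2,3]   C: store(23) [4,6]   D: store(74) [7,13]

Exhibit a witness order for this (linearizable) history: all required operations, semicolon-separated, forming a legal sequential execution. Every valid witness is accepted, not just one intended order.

after step 1 (A store(47)): value 47
after step 2 (B store(68)): value 68
after step 3 (C store(23)): value 23
after step 4 (E store(30)): value 30
after step 5 (F store(91)): value 91
after step 6 (D store(74)): value 74
after step 7 (G load() → 74): value 74

A; B; C; E; F; D; G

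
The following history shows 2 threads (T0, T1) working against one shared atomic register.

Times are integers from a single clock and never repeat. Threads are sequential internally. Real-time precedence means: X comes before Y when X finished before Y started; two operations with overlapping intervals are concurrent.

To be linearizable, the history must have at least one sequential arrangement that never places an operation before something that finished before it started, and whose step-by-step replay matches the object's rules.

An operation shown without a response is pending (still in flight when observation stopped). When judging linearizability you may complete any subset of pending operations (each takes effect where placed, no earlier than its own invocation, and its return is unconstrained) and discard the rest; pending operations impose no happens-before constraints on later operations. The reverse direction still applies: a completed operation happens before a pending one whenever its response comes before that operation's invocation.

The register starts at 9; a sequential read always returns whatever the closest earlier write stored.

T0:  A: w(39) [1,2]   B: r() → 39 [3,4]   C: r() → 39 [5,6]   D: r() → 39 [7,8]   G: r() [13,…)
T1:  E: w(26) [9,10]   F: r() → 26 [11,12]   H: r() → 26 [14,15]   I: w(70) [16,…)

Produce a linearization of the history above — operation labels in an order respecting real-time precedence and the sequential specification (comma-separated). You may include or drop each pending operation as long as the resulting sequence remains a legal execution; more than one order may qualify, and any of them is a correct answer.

A, B, C, D, E, F, G, H

after step 1 (A w(39)): value 39
after step 2 (B r() → 39): value 39
after step 3 (C r() → 39): value 39
after step 4 (D r() → 39): value 39
after step 5 (E w(26)): value 26
after step 6 (F r() → 26): value 26
after step 7 (G r() (pending, included)): value 26
after step 8 (H r() → 26): value 26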